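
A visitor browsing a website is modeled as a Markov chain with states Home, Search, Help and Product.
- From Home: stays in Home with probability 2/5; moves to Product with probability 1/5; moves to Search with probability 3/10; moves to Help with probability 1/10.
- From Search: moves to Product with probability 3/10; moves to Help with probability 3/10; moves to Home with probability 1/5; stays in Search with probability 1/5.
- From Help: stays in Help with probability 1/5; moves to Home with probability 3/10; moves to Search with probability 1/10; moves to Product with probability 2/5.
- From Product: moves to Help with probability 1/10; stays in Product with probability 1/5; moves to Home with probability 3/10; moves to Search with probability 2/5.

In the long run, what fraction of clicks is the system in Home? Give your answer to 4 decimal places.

Let the stationary distribution be π with π = πP and π_1 + π_2 + π_3 + π_4 = 1.
π_1 = 0.4·π_1 + 0.2·π_2 + 0.3·π_3 + 0.3·π_4
π_2 = 0.3·π_1 + 0.2·π_2 + 0.1·π_3 + 0.4·π_4
π_3 = 0.1·π_1 + 0.3·π_2 + 0.2·π_3 + 0.1·π_4
Solving with the normalization constraint gives π = (0.3038, 0.2655, 0.1701, 0.2606).
So the stationary probability of Home is 0.3038.

0.3038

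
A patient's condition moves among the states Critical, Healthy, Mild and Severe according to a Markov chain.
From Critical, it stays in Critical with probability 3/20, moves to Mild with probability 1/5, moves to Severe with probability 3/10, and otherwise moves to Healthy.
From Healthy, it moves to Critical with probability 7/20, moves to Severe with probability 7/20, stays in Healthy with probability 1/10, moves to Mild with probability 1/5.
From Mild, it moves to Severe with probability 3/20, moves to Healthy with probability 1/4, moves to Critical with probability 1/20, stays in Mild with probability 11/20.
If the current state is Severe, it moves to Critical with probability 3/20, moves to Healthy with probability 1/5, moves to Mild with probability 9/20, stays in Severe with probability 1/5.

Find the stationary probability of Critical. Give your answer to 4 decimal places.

Let the stationary distribution be π with π = πP and π_1 + π_2 + π_3 + π_4 = 1.
π_1 = 0.15·π_1 + 0.35·π_2 + 0.05·π_3 + 0.15·π_4
π_2 = 0.35·π_1 + 0.1·π_2 + 0.25·π_3 + 0.2·π_4
π_3 = 0.2·π_1 + 0.2·π_2 + 0.55·π_3 + 0.45·π_4
Solving with the normalization constraint gives π = (0.1546, 0.2209, 0.3957, 0.2288).
So the stationary probability of Critical is 0.1546.

0.1546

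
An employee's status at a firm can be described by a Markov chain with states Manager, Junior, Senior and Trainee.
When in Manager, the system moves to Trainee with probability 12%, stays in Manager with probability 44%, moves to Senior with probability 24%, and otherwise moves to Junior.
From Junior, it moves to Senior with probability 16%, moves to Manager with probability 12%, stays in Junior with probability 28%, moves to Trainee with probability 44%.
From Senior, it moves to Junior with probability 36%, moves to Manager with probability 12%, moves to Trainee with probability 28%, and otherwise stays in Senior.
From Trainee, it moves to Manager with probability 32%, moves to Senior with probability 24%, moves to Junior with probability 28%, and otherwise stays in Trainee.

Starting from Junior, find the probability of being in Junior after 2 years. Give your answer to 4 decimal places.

Propagate the distribution vector 2 years from Junior.
After 0 years: (0.0000, 1.0000, 0.0000, 0.0000)
After 1 year: (0.1200, 0.2800, 0.1600, 0.4400)
After 2 years: (0.2464, 0.2832, 0.2176, 0.2528)
P(in Junior after 2 years) = 0.2832

0.2832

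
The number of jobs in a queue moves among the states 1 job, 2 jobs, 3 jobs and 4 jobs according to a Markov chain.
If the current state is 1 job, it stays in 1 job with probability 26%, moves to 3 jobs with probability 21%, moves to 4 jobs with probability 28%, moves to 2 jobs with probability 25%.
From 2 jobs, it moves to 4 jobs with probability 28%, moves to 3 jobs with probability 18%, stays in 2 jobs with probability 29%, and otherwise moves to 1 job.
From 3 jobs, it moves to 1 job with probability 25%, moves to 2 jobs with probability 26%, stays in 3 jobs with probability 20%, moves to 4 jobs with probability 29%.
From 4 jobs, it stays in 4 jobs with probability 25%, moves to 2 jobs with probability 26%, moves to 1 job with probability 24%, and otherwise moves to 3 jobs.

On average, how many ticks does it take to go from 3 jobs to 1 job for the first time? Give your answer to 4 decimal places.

4.0447

Let t(s) be the expected number of ticks to first reach 1 job from state s, with t(1 job) = 0. Conditioning on the first tick:
t(2 jobs) = 1 + 0.29·t(2 jobs) + 0.18·t(3 jobs) + 0.28·t(4 jobs)
t(3 jobs) = 1 + 0.26·t(2 jobs) + 0.2·t(3 jobs) + 0.29·t(4 jobs)
t(4 jobs) = 1 + 0.26·t(2 jobs) + 0.25·t(3 jobs) + 0.25·t(4 jobs)
Solving: t(2 jobs) = 4.0443, t(3 jobs) = 4.0447, t(4 jobs) = 4.0836.
Expected ticks from 3 jobs to 1 job: 4.0447.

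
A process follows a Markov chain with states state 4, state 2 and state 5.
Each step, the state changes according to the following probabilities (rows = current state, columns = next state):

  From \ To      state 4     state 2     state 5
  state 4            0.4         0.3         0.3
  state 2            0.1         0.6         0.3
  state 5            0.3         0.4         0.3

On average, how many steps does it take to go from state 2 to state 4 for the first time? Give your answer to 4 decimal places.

Let t(s) be the expected number of steps to first reach state 4 from state s, with t(state 4) = 0. Conditioning on the first step:
t(state 2) = 1 + 0.6·t(state 2) + 0.3·t(state 5)
t(state 5) = 1 + 0.4·t(state 2) + 0.3·t(state 5)
Solving: t(state 2) = 6.2500, t(state 5) = 5.0000.
Expected steps from state 2 to state 4: 6.2500.

6.2500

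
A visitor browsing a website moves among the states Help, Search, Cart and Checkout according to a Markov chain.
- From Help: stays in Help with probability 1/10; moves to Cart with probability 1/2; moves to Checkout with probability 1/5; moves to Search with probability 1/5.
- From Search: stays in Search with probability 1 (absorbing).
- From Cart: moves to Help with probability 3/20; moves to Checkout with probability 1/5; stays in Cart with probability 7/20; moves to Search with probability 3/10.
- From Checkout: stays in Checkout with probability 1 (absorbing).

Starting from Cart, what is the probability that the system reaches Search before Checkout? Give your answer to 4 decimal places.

Let h(s) be the probability of absorption at Search starting from transient state s. Then h(Search) = 1 and h(Checkout) = 0. By first-step analysis:
h(Help) = 0.1·h(Help) + 0.2·1 + 0.5·h(Cart) + 0.2·0
h(Cart) = 0.15·h(Help) + 0.3·1 + 0.35·h(Cart) + 0.2·0
Solving: h(Help) = 0.5490, h(Cart) = 0.5882.
Starting from Cart, the probability is 0.5882.

0.5882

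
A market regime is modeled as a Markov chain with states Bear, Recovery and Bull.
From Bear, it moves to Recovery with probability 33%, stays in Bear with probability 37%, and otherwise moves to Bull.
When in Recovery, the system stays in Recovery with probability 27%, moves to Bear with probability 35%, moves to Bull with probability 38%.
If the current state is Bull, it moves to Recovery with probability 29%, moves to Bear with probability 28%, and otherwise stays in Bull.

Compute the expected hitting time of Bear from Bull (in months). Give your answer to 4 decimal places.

3.3344

Let t(s) be the expected number of months to first reach Bear from state s, with t(Bear) = 0. Conditioning on the first month:
t(Recovery) = 1 + 0.27·t(Recovery) + 0.38·t(Bull)
t(Bull) = 1 + 0.29·t(Recovery) + 0.43·t(Bull)
Solving: t(Recovery) = 3.1056, t(Bull) = 3.3344.
Expected months from Bull to Bear: 3.3344.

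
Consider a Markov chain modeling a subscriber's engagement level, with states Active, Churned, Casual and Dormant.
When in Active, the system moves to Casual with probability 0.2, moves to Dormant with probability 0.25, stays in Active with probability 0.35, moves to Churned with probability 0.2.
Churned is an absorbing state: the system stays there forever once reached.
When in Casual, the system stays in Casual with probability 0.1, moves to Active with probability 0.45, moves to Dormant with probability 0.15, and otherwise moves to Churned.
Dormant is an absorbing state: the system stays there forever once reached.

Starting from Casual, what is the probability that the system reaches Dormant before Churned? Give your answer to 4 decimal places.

0.4242

Let h(s) be the probability of absorption at Dormant starting from transient state s. Then h(Dormant) = 1 and h(Churned) = 0. By first-step analysis:
h(Active) = 0.35·h(Active) + 0.2·0 + 0.2·h(Casual) + 0.25·1
h(Casual) = 0.45·h(Active) + 0.3·0 + 0.1·h(Casual) + 0.15·1
Solving: h(Active) = 0.5152, h(Casual) = 0.4242.
Starting from Casual, the probability is 0.4242.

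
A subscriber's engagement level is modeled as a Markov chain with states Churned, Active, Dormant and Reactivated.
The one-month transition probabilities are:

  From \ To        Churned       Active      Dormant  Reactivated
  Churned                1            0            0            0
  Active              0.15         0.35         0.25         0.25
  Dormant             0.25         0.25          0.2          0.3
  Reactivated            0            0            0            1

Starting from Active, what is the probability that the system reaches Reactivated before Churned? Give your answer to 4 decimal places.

0.6011

Let h(s) be the probability of absorption at Reactivated starting from transient state s. Then h(Reactivated) = 1 and h(Churned) = 0. By first-step analysis:
h(Active) = 0.15·0 + 0.35·h(Active) + 0.25·h(Dormant) + 0.25·1
h(Dormant) = 0.25·0 + 0.25·h(Active) + 0.2·h(Dormant) + 0.3·1
Solving: h(Active) = 0.6011, h(Dormant) = 0.5628.
Starting from Active, the probability is 0.6011.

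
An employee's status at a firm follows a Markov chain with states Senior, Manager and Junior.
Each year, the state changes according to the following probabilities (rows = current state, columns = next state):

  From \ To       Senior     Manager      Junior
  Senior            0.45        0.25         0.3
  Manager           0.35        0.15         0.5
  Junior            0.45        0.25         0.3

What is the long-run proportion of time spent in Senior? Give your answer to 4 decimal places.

0.4273

Let the stationary distribution be π with π = πP and π_1 + π_2 + π_3 = 1.
π_1 = 0.45·π_1 + 0.35·π_2 + 0.45·π_3
π_2 = 0.25·π_1 + 0.15·π_2 + 0.25·π_3
Solving with the normalization constraint gives π = (0.4273, 0.2273, 0.3455).
So the stationary probability of Senior is 0.4273.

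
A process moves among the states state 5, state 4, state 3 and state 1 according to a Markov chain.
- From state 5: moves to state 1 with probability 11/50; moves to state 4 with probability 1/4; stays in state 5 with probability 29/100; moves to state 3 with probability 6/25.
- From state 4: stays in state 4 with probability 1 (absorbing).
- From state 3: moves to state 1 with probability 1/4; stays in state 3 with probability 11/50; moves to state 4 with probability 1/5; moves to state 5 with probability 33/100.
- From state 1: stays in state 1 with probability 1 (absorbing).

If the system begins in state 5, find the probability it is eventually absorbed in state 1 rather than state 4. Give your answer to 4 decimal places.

0.4880

Let h(s) be the probability of absorption at state 1 starting from transient state s. Then h(state 1) = 1 and h(state 4) = 0. By first-step analysis:
h(state 5) = 0.29·h(state 5) + 0.25·0 + 0.24·h(state 3) + 0.22·1
h(state 3) = 0.33·h(state 5) + 0.2·0 + 0.22·h(state 3) + 0.25·1
Solving: h(state 5) = 0.4880, h(state 3) = 0.5270.
Starting from state 5, the probability is 0.4880.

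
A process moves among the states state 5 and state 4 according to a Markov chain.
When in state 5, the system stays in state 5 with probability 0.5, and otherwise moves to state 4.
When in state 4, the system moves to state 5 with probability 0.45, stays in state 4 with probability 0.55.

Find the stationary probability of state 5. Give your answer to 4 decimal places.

Let the stationary distribution be π with π = πP and π_1 + π_2 = 1.
π_1 = 0.5·π_1 + 0.45·π_2
Solving with the normalization constraint gives π = (0.4737, 0.5263).
So the stationary probability of state 5 is 0.4737.

0.4737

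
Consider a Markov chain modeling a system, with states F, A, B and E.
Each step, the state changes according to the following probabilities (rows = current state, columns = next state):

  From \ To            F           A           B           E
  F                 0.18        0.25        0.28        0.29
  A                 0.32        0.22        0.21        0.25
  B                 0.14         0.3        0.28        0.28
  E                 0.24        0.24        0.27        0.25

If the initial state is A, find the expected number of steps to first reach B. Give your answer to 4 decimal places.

4.0984

Let t(s) be the expected number of steps to first reach B from state s, with t(B) = 0. Conditioning on the first step:
t(F) = 1 + 0.18·t(F) + 0.25·t(A) + 0.29·t(E)
t(A) = 1 + 0.32·t(F) + 0.22·t(A) + 0.25·t(E)
t(E) = 1 + 0.24·t(F) + 0.24·t(A) + 0.25·t(E)
Solving: t(F) = 3.8388, t(A) = 4.0984, t(E) = 3.8732.
Expected steps from A to B: 4.0984.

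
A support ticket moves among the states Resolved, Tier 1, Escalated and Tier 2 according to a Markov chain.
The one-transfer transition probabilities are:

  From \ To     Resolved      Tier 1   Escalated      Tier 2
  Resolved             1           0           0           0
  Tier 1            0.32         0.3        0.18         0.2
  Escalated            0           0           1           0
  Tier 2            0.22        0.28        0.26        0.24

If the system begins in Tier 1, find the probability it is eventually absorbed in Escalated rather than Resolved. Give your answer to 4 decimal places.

0.3966

Let h(s) be the probability of absorption at Escalated starting from transient state s. Then h(Escalated) = 1 and h(Resolved) = 0. By first-step analysis:
h(Tier 1) = 0.32·0 + 0.3·h(Tier 1) + 0.18·1 + 0.2·h(Tier 2)
h(Tier 2) = 0.22·0 + 0.28·h(Tier 1) + 0.26·1 + 0.24·h(Tier 2)
Solving: h(Tier 1) = 0.3966, h(Tier 2) = 0.4882.
Starting from Tier 1, the probability is 0.3966.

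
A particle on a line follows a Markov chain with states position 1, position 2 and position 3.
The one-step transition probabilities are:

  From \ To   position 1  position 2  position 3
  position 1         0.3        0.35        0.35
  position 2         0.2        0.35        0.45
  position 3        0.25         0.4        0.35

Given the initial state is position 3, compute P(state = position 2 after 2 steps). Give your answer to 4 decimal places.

Sum over the intermediate state after 1 step:
P = P(position 3→position 1)·P(position 1→position 2) + P(position 3→position 2)·P(position 2→position 2) + P(position 3→position 3)·P(position 3→position 2)
  = 0.25×0.35 + 0.4×0.35 + 0.35×0.4
  = 0.0875 + 0.1400 + 0.1400 = 0.3675

0.3675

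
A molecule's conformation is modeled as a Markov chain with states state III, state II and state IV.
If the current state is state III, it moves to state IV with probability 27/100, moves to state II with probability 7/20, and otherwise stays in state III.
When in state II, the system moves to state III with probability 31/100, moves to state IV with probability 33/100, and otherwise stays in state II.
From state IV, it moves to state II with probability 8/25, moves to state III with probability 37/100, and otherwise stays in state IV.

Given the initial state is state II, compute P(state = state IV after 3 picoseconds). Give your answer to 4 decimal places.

Propagate the distribution vector 3 picoseconds from state II.
After 0 picoseconds: (0.0000, 1.0000, 0.0000)
After 1 picosecond: (0.3100, 0.3600, 0.3300)
After 2 picoseconds: (0.3515, 0.3437, 0.3048)
After 3 picoseconds: (0.3529, 0.3443, 0.3028)
P(in state IV after 3 picoseconds) = 0.3028

0.3028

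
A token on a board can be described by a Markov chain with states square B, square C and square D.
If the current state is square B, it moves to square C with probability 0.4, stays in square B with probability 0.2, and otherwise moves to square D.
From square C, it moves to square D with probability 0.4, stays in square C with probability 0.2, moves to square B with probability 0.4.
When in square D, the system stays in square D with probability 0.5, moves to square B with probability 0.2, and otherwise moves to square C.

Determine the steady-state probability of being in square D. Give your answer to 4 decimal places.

0.4444

Let the stationary distribution be π with π = πP and π_1 + π_2 + π_3 = 1.
π_1 = 0.2·π_1 + 0.4·π_2 + 0.2·π_3
π_2 = 0.4·π_1 + 0.2·π_2 + 0.3·π_3
Solving with the normalization constraint gives π = (0.2593, 0.2963, 0.4444).
So the stationary probability of square D is 0.4444.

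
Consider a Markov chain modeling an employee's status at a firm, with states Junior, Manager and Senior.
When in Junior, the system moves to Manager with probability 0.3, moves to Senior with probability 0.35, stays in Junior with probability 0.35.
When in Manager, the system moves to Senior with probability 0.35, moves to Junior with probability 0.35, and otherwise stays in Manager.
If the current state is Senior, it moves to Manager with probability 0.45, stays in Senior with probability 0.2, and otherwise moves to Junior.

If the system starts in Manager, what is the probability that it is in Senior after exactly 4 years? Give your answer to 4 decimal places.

Propagate the distribution vector 4 years from Manager.
After 0 years: (0.0000, 1.0000, 0.0000)
After 1 year: (0.3500, 0.3000, 0.3500)
After 2 years: (0.3500, 0.3525, 0.2975)
After 3 years: (0.3500, 0.3446, 0.3054)
After 4 years: (0.3500, 0.3458, 0.3042)
P(in Senior after 4 years) = 0.3042

0.3042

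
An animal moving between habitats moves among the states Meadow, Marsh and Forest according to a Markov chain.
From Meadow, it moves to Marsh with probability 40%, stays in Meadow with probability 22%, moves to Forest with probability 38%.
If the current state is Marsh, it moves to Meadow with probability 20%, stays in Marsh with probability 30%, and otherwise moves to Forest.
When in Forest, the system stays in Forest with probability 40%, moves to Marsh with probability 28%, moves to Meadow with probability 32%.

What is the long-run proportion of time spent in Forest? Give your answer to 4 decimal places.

0.4266

Let the stationary distribution be π with π = πP and π_1 + π_2 + π_3 = 1.
π_1 = 0.22·π_1 + 0.2·π_2 + 0.32·π_3
π_2 = 0.4·π_1 + 0.3·π_2 + 0.28·π_3
Solving with the normalization constraint gives π = (0.2563, 0.3171, 0.4266).
So the stationary probability of Forest is 0.4266.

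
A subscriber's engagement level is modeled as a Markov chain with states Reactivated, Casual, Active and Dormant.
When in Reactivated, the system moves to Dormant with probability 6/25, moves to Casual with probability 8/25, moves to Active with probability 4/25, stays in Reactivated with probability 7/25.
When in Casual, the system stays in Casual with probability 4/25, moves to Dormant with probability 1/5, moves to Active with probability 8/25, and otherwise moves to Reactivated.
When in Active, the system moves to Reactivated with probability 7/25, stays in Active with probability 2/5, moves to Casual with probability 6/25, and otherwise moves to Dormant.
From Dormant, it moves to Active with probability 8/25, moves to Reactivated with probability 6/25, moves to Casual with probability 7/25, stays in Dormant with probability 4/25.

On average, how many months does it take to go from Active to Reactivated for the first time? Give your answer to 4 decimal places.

Let t(s) be the expected number of months to first reach Reactivated from state s, with t(Reactivated) = 0. Conditioning on the first month:
t(Casual) = 1 + 0.16·t(Casual) + 0.32·t(Active) + 0.2·t(Dormant)
t(Active) = 1 + 0.24·t(Casual) + 0.4·t(Active) + 0.08·t(Dormant)
t(Dormant) = 1 + 0.28·t(Casual) + 0.32·t(Active) + 0.16·t(Dormant)
Solving: t(Casual) = 3.4024, t(Active) = 3.5162, t(Dormant) = 3.6641.
Expected months from Active to Reactivated: 3.5162.

3.5162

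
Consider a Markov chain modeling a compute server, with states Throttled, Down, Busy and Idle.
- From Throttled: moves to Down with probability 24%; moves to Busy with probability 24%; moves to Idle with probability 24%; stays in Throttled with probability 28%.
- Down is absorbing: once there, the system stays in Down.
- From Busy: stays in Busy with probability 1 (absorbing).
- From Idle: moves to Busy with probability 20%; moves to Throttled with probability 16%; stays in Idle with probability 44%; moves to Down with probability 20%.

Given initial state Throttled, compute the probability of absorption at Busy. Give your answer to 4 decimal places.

Let h(s) be the probability of absorption at Busy starting from transient state s. Then h(Busy) = 1 and h(Down) = 0. By first-step analysis:
h(Throttled) = 0.28·h(Throttled) + 0.24·0 + 0.24·1 + 0.24·h(Idle)
h(Idle) = 0.16·h(Throttled) + 0.2·0 + 0.2·1 + 0.44·h(Idle)
Solving: h(Throttled) = 0.5000, h(Idle) = 0.5000.
Starting from Throttled, the probability is 0.5000.

0.5000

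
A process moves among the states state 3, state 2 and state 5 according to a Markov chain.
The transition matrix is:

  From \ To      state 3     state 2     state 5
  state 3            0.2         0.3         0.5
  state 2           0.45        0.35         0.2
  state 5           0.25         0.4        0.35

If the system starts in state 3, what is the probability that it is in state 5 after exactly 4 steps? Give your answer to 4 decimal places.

0.3434

Propagate the distribution vector 4 steps from state 3.
After 0 steps: (1.0000, 0.0000, 0.0000)
After 1 step: (0.2000, 0.3000, 0.5000)
After 2 steps: (0.3000, 0.3650, 0.3350)
After 3 steps: (0.3080, 0.3518, 0.3403)
After 4 steps: (0.3050, 0.3516, 0.3434)
P(in state 5 after 4 steps) = 0.3434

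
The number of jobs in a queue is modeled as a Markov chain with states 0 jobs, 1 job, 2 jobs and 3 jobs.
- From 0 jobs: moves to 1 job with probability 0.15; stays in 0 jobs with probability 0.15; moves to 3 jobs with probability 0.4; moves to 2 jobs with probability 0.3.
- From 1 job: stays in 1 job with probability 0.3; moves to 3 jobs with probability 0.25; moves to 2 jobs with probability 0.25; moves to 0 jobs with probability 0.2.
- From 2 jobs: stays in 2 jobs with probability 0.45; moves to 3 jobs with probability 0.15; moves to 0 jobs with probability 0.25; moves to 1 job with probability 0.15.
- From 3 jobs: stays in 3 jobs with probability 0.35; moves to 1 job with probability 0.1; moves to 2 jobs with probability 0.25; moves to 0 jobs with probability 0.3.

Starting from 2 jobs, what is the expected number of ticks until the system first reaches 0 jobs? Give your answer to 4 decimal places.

Let t(s) be the expected number of ticks to first reach 0 jobs from state s, with t(0 jobs) = 0. Conditioning on the first tick:
t(1 job) = 1 + 0.3·t(1 job) + 0.25·t(2 jobs) + 0.25·t(3 jobs)
t(2 jobs) = 1 + 0.15·t(1 job) + 0.45·t(2 jobs) + 0.15·t(3 jobs)
t(3 jobs) = 1 + 0.1·t(1 job) + 0.25·t(2 jobs) + 0.35·t(3 jobs)
Solving: t(1 job) = 4.1679, t(2 jobs) = 3.9653, t(3 jobs) = 3.7048.
Expected ticks from 2 jobs to 0 jobs: 3.9653.

3.9653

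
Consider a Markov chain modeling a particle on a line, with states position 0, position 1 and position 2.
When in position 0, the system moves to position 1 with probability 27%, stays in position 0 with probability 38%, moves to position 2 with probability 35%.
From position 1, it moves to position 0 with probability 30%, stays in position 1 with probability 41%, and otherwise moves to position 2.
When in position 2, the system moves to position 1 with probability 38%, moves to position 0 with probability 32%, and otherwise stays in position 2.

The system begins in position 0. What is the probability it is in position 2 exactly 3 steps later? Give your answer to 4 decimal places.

Propagate the distribution vector 3 steps from position 0.
After 0 steps: (1.0000, 0.0000, 0.0000)
After 1 step: (0.3800, 0.2700, 0.3500)
After 2 steps: (0.3374, 0.3463, 0.3163)
After 3 steps: (0.3333, 0.3533, 0.3134)
P(in position 2 after 3 steps) = 0.3134

0.3134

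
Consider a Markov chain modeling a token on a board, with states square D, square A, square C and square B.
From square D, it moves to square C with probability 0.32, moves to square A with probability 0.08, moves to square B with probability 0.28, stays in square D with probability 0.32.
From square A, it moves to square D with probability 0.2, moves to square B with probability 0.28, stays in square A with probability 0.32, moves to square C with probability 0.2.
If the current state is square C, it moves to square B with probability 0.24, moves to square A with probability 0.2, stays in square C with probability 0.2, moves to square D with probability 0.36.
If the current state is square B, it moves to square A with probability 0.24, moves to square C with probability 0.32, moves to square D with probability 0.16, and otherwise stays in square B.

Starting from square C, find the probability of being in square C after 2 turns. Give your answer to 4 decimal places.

Propagate the distribution vector 2 turns from square C.
After 0 turns: (0.0000, 0.0000, 1.0000, 0.0000)
After 1 turn: (0.3600, 0.2000, 0.2000, 0.2400)
After 2 turns: (0.2656, 0.1904, 0.2720, 0.2720)
P(in square C after 2 turns) = 0.2720

0.2720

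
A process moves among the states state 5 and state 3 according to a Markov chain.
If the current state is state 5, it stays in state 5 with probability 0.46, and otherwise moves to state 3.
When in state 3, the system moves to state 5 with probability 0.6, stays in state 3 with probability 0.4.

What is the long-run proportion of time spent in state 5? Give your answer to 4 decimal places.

0.5263

Let the stationary distribution be π with π = πP and π_1 + π_2 = 1.
π_1 = 0.46·π_1 + 0.6·π_2
Solving with the normalization constraint gives π = (0.5263, 0.4737).
So the stationary probability of state 5 is 0.5263.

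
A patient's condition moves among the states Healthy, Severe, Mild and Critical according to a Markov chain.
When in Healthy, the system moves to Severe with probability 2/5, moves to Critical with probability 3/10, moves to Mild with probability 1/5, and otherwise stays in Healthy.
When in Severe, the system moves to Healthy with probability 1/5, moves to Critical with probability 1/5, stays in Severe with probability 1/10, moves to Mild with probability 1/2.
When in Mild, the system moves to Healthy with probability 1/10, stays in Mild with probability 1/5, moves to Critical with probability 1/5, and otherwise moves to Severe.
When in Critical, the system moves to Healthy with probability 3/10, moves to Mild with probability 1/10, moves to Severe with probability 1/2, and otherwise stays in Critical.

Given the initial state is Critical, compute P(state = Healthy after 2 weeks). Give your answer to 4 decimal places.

Propagate the distribution vector 2 weeks from Critical.
After 0 weeks: (0.0000, 0.0000, 0.0000, 1.0000)
After 1 week: (0.3000, 0.5000, 0.1000, 0.1000)
After 2 weeks: (0.1700, 0.2700, 0.3400, 0.2200)
P(in Healthy after 2 weeks) = 0.1700

0.1700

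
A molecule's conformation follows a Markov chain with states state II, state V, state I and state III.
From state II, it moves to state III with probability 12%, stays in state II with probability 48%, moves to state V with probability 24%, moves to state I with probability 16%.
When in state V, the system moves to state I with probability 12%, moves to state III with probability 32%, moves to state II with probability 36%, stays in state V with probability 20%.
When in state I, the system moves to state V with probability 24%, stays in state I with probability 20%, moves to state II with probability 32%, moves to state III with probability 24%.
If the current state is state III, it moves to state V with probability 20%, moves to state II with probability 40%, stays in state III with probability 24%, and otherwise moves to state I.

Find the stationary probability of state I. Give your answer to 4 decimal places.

Let the stationary distribution be π with π = πP and π_1 + π_2 + π_3 + π_4 = 1.
π_1 = 0.48·π_1 + 0.36·π_2 + 0.32·π_3 + 0.4·π_4
π_2 = 0.24·π_1 + 0.2·π_2 + 0.24·π_3 + 0.2·π_4
π_3 = 0.16·π_1 + 0.12·π_2 + 0.2·π_3 + 0.16·π_4
Solving with the normalization constraint gives π = (0.4114, 0.2228, 0.1574, 0.2085).
So the stationary probability of state I is 0.1574.

0.1574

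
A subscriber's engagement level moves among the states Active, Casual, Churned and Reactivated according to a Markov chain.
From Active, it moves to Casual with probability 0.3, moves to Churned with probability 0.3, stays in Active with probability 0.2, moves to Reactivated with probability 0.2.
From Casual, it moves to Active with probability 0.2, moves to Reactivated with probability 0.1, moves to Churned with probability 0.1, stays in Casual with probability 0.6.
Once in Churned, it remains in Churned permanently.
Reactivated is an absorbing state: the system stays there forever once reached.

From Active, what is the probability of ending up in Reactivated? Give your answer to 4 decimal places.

Let h(s) be the probability of absorption at Reactivated starting from transient state s. Then h(Reactivated) = 1 and h(Churned) = 0. By first-step analysis:
h(Active) = 0.2·h(Active) + 0.3·h(Casual) + 0.3·0 + 0.2·1
h(Casual) = 0.2·h(Active) + 0.6·h(Casual) + 0.1·0 + 0.1·1
Solving: h(Active) = 0.4231, h(Casual) = 0.4615.
Starting from Active, the probability is 0.4231.

0.4231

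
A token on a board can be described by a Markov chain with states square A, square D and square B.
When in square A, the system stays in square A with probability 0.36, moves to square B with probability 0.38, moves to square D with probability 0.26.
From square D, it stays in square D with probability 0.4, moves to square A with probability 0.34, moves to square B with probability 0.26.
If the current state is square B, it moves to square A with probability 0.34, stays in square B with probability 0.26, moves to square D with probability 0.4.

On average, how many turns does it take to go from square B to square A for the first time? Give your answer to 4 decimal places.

2.9412

Let t(s) be the expected number of turns to first reach square A from state s, with t(square A) = 0. Conditioning on the first turn:
t(square D) = 1 + 0.4·t(square D) + 0.26·t(square B)
t(square B) = 1 + 0.4·t(square D) + 0.26·t(square B)
Solving: t(square D) = 2.9412, t(square B) = 2.9412.
Expected turns from square B to square A: 2.9412.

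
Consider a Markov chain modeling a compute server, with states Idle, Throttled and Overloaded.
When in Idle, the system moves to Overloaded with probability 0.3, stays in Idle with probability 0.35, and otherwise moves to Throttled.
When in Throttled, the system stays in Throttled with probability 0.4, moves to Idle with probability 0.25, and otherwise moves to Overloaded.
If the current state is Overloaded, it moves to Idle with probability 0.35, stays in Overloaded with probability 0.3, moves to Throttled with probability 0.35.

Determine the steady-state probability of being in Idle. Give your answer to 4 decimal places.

0.3132

Let the stationary distribution be π with π = πP and π_1 + π_2 + π_3 = 1.
π_1 = 0.35·π_1 + 0.25·π_2 + 0.35·π_3
π_2 = 0.35·π_1 + 0.4·π_2 + 0.35·π_3
Solving with the normalization constraint gives π = (0.3132, 0.3684, 0.3184).
So the stationary probability of Idle is 0.3132.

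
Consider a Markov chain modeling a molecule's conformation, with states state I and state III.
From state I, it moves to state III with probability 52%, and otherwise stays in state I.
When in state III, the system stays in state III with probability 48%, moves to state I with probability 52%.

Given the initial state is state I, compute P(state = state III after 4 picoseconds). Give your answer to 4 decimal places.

0.5000

Propagate the distribution vector 4 picoseconds from state I.
After 0 picoseconds: (1.0000, 0.0000)
After 1 picosecond: (0.4800, 0.5200)
After 2 picoseconds: (0.5008, 0.4992)
After 3 picoseconds: (0.5000, 0.5000)
After 4 picoseconds: (0.5000, 0.5000)
P(in state III after 4 picoseconds) = 0.5000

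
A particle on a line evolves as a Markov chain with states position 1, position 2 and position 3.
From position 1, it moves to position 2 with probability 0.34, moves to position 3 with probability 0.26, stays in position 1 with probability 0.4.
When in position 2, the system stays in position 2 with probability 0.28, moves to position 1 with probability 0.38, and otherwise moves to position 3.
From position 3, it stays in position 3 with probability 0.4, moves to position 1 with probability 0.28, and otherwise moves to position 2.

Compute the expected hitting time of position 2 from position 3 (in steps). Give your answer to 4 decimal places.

3.0641

Let t(s) be the expected number of steps to first reach position 2 from state s, with t(position 2) = 0. Conditioning on the first step:
t(position 1) = 1 + 0.4·t(position 1) + 0.26·t(position 3)
t(position 3) = 1 + 0.28·t(position 1) + 0.4·t(position 3)
Solving: t(position 1) = 2.9944, t(position 3) = 3.0641.
Expected steps from position 3 to position 2: 3.0641.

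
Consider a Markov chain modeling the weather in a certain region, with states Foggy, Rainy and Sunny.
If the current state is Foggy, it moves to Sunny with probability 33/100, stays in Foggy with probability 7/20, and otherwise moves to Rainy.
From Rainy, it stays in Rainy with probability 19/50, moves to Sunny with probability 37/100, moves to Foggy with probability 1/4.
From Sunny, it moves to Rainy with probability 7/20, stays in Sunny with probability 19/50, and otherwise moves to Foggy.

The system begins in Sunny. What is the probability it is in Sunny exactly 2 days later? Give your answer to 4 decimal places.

0.3630

Sum over the intermediate state after 1 day:
P = P(Sunny→Foggy)·P(Foggy→Sunny) + P(Sunny→Rainy)·P(Rainy→Sunny) + P(Sunny→Sunny)·P(Sunny→Sunny)
  = 0.27×0.33 + 0.35×0.37 + 0.38×0.38
  = 0.0891 + 0.1295 + 0.1444 = 0.3630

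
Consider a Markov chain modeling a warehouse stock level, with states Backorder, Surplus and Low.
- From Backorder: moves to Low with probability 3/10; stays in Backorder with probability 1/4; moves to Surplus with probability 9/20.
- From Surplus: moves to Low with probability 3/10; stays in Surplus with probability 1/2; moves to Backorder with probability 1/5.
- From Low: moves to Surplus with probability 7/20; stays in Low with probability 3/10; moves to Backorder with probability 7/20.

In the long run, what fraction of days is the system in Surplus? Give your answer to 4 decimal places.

Let the stationary distribution be π with π = πP and π_1 + π_2 + π_3 = 1.
π_1 = 0.25·π_1 + 0.2·π_2 + 0.35·π_3
π_2 = 0.45·π_1 + 0.5·π_2 + 0.35·π_3
Solving with the normalization constraint gives π = (0.2579, 0.4421, 0.3000).
So the stationary probability of Surplus is 0.4421.

0.4421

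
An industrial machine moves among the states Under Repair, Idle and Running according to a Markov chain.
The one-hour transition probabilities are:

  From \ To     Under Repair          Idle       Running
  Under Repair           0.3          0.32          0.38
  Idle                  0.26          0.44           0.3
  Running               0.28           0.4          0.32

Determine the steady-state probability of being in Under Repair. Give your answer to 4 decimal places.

Let the stationary distribution be π with π = πP and π_1 + π_2 + π_3 = 1.
π_1 = 0.3·π_1 + 0.26·π_2 + 0.28·π_3
π_2 = 0.32·π_1 + 0.44·π_2 + 0.4·π_3
Solving with the normalization constraint gives π = (0.2777, 0.3935, 0.3288).
So the stationary probability of Under Repair is 0.2777.

0.2777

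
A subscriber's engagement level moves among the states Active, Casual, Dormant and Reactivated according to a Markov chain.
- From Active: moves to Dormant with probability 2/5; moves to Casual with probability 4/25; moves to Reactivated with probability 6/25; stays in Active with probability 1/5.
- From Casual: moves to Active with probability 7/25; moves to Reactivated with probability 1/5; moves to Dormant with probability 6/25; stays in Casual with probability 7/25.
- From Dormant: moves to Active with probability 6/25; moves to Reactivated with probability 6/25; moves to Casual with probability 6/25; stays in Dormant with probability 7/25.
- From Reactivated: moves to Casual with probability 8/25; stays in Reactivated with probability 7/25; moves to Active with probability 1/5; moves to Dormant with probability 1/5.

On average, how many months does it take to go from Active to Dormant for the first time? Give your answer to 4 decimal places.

Let t(s) be the expected number of months to first reach Dormant from state s, with t(Dormant) = 0. Conditioning on the first month:
t(Active) = 1 + 0.2·t(Active) + 0.16·t(Casual) + 0.24·t(Reactivated)
t(Casual) = 1 + 0.28·t(Active) + 0.28·t(Casual) + 0.2·t(Reactivated)
t(Reactivated) = 1 + 0.2·t(Active) + 0.32·t(Casual) + 0.28·t(Reactivated)
Solving: t(Active) = 3.1667, t(Casual) = 3.7083, t(Reactivated) = 3.9167.
Expected months from Active to Dormant: 3.1667.

3.1667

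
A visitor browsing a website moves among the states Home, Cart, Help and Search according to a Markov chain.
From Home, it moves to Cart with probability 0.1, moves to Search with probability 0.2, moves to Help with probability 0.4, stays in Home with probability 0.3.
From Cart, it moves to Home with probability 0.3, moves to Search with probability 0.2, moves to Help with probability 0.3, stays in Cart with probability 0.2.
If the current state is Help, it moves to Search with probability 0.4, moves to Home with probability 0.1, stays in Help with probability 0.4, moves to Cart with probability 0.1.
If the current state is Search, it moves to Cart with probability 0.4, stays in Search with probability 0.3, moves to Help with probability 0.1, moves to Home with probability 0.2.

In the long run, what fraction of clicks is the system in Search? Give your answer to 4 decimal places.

Let the stationary distribution be π with π = πP and π_1 + π_2 + π_3 + π_4 = 1.
π_1 = 0.3·π_1 + 0.3·π_2 + 0.1·π_3 + 0.2·π_4
π_2 = 0.1·π_1 + 0.2·π_2 + 0.1·π_3 + 0.4·π_4
π_3 = 0.4·π_1 + 0.3·π_2 + 0.4·π_3 + 0.1·π_4
Solving with the normalization constraint gives π = (0.2126, 0.2069, 0.2931, 0.2874).
So the stationary probability of Search is 0.2874.

0.2874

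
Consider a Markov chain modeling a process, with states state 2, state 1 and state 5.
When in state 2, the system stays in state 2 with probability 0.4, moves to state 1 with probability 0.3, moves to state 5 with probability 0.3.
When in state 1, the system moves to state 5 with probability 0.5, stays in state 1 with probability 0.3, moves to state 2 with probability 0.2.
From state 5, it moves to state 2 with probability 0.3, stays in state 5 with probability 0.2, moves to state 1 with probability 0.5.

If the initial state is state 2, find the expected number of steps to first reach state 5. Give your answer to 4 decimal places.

2.7778

Let t(s) be the expected number of steps to first reach state 5 from state s, with t(state 5) = 0. Conditioning on the first step:
t(state 2) = 1 + 0.4·t(state 2) + 0.3·t(state 1)
t(state 1) = 1 + 0.2·t(state 2) + 0.3·t(state 1)
Solving: t(state 2) = 2.7778, t(state 1) = 2.2222.
Expected steps from state 2 to state 5: 2.7778.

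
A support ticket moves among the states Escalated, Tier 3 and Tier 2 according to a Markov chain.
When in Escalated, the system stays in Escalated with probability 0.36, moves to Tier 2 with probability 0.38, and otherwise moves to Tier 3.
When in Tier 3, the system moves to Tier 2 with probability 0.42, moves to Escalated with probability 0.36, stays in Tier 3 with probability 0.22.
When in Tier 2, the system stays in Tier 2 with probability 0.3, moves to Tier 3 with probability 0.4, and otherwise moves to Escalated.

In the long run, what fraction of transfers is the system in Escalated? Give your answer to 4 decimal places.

Let the stationary distribution be π with π = πP and π_1 + π_2 + π_3 = 1.
π_1 = 0.36·π_1 + 0.36·π_2 + 0.3·π_3
π_2 = 0.26·π_1 + 0.22·π_2 + 0.4·π_3
Solving with the normalization constraint gives π = (0.3382, 0.2989, 0.3629).
So the stationary probability of Escalated is 0.3382.

0.3382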